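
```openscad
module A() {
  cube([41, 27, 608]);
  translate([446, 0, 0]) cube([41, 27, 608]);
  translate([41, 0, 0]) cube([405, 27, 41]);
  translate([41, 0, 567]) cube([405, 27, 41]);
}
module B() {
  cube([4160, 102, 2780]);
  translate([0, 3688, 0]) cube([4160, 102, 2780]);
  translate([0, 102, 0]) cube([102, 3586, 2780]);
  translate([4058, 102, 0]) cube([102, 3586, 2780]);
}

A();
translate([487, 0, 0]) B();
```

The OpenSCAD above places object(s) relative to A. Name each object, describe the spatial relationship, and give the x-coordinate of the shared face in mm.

The picture frame's +x face and the house frame's −x face are both at x = 487 mm.

A is a picture frame. B is a house frame. The house frame is against the picture frame's +x side, with their −y faces flush. The x-coordinate of the shared face is 487 mm.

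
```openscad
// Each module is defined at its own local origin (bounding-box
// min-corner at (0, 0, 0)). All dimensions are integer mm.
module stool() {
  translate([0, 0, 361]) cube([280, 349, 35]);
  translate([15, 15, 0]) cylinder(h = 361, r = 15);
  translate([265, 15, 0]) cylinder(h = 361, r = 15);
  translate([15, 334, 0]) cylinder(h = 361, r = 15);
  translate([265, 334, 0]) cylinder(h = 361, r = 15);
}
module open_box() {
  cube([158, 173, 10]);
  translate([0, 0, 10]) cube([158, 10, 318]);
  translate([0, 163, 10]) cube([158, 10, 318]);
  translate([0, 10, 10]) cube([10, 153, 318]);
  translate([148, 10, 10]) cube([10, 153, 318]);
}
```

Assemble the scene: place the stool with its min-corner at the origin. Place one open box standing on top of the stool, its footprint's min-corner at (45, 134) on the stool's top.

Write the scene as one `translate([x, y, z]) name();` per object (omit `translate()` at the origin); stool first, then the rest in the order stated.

stool();
translate([45, 134, 396]) open_box();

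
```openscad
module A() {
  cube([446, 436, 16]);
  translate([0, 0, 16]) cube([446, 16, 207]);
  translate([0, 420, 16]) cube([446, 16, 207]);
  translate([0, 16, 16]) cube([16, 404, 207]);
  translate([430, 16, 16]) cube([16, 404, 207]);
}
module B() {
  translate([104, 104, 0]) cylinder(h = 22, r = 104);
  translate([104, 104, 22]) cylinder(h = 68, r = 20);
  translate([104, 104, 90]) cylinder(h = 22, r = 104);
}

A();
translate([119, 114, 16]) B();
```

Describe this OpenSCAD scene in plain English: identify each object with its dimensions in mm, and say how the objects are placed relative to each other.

A is an open-topped rectangular box: outside dimensions 446×436×223 mm, with a uniform wall and base thickness of 16 mm. The base is a full 446×436 slab on the floor; four walls sit on top of the base. The front and back walls (the −y and +y sides) span the full width; the two side walls fit between them.

B is a spool: two coaxial disc flanges of radius 104 mm and thickness 22 mm, joined by a core cylinder of radius 20 mm and height 68 mm. The lower flange rests on z = 0 and the three cylinders share a vertical axis.

The spool sits inside the open box, centred.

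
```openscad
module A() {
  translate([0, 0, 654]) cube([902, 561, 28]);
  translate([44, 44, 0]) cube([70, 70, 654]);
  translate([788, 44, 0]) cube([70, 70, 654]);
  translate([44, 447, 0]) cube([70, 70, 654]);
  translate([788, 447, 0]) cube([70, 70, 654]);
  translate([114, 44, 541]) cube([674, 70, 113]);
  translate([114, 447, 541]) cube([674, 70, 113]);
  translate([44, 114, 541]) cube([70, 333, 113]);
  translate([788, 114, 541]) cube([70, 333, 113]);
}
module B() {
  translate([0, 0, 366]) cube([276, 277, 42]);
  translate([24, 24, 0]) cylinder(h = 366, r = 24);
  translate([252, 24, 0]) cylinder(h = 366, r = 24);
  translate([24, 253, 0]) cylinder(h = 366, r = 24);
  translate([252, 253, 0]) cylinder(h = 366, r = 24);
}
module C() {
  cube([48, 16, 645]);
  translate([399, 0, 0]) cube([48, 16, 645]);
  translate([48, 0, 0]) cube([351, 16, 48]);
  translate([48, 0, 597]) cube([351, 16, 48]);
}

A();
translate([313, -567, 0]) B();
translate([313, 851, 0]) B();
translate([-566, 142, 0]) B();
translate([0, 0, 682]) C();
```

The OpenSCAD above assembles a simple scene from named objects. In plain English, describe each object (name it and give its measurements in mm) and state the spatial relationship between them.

A is a table: top 902 mm (x) × 561 mm (y), 28 mm thick, upper face at z = 682 mm, on four 70×70 mm square legs, each inset 44 mm from the nearest pair of top edges, running from z = 0 to the bottom of the top. Four apron rails, 70 mm thick and 113 mm tall, run between adjacent legs with their top edges flush with the underside of the top and their outer faces flush with the legs' outer faces.

B is a four-legged stool. The seat is a 276×277×42 mm slab whose top surface is at z = 408 mm; four round legs, each 48 mm in diameter, run from the floor (z = 0) to the underside of the seat, each leg's axis is inset half a diameter from the nearest pair of seat edges (so the leg's bounding box is flush with the corner).

C is a picture frame with a 351×549 mm rectangular opening (x by z) and a uniform 48 mm border on every side. Frame depth is 16 mm along y. It is built from two vertical stiles running the full outside height and two horizontal rails spanning the gap between the stiles.

Three stools sit around the table at the −y, +y, −x sides. The picture frame is on top of the table.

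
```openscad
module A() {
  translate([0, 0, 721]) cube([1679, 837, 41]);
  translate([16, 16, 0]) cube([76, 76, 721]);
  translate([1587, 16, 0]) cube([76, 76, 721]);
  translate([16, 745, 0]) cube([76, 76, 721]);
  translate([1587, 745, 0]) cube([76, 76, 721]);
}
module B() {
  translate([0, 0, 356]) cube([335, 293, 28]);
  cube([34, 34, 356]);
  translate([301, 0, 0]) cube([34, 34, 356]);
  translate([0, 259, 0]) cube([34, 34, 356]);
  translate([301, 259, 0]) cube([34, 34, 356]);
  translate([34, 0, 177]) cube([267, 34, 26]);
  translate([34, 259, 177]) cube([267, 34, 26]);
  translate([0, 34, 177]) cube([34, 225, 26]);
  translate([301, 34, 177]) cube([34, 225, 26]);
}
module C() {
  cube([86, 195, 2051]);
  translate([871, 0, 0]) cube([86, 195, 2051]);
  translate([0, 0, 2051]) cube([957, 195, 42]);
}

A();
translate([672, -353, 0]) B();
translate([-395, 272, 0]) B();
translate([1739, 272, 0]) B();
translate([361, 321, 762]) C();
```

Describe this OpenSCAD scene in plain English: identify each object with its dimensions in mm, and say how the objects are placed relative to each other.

A is a table with a 1679×837 mm rectangular top, 41 mm thick, top surface at z = 762 mm, supported by four 76×76 mm square legs, each inset 16 mm from the nearest pair of top edges, running from the floor.

B is a four-legged stool. The seat is 335×293 mm, 28 mm thick, top at z = 384 mm. It stands on four square legs, each 34×34 mm in cross-section, from z = 0 to the seat underside, each flush with a corner of the seat. Four stretchers, 34 mm wide and 26 mm tall, connect adjacent legs with their undersides at z = 177 mm, each running between the inner faces of the legs it joins and aligned with the legs' outer faces on the other axis.

C is a door frame. The clear opening is 785 mm wide and 2051 mm high. Two 86 mm wide jambs, 195 mm deep, stand either side of the opening from the floor to the top of the opening. A 42 mm thick head sits across the top of both jambs, spanning the full outside width of the frame.

Three stools sit around the table at the −y, −x, +x sides. The door frame is on top of the table, centred.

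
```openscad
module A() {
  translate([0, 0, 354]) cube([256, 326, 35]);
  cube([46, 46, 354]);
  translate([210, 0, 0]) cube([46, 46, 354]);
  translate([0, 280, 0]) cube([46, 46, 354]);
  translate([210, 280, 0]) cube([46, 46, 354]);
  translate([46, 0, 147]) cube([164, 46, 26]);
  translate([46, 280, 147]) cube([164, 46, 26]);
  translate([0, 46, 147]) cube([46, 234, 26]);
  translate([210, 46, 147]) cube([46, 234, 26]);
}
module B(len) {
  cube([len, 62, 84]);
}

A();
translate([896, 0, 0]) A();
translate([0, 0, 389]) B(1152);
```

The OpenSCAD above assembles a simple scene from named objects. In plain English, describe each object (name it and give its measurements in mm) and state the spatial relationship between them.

A is a four-legged stool. The seat is a 256×326×35 mm slab whose top surface is at z = 389 mm; four square legs, each 46×46 mm in cross-section, run from the floor (z = 0) to the underside of the seat, each flush with a corner of the seat. Four stretchers, 46 mm wide and 26 mm tall, connect adjacent legs with their undersides at z = 147 mm, each running between the inner faces of the legs it joins and aligned with the legs' outer faces on the other axis.

B is a rectangular beam 1152 mm long (x), 62 mm deep (y), 84 mm thick (z).

The beam spans the tops of two stools placed 640 mm apart, resting at z = 389 mm.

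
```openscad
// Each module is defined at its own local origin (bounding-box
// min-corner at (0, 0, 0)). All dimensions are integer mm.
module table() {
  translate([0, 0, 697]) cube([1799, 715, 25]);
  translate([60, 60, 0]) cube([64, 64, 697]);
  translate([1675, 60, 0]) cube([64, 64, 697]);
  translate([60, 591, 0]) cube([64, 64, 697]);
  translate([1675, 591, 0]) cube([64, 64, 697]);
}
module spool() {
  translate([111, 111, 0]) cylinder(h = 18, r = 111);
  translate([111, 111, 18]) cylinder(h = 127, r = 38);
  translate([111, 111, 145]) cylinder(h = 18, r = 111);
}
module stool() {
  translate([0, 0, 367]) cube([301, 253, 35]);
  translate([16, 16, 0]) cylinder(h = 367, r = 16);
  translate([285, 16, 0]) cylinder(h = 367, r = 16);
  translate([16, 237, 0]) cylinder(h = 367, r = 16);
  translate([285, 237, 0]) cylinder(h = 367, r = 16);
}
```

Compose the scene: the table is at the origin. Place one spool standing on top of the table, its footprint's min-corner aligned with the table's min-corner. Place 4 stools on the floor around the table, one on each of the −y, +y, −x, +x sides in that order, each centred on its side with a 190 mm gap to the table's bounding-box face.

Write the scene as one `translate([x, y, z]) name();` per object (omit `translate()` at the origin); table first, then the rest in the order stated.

table();
translate([0, 0, 722]) spool();
translate([749, -443, 0]) stool();
translate([749, 905, 0]) stool();
translate([-491, 231, 0]) stool();
translate([1989, 231, 0]) stool();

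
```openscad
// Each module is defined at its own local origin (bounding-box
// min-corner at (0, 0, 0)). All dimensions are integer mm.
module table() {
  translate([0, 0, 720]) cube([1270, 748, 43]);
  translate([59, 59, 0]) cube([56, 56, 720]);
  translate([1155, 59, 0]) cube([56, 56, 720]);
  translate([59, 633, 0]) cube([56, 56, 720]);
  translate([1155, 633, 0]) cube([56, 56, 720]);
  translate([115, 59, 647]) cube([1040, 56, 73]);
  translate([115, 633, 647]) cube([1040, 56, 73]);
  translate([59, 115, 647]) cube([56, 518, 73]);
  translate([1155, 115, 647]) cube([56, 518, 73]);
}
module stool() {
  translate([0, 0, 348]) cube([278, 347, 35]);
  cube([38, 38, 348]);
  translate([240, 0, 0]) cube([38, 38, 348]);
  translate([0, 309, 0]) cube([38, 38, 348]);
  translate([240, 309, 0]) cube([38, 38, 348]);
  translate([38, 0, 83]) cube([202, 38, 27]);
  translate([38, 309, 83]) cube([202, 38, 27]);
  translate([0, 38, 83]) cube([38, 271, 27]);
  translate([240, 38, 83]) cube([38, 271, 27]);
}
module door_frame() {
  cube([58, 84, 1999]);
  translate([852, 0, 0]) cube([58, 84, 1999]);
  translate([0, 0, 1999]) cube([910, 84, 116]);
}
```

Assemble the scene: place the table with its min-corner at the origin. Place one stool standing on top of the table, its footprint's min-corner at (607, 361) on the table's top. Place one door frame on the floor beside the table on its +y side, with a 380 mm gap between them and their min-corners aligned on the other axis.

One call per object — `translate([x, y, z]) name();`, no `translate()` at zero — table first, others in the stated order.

table();
translate([607, 361, 763]) stool();
translate([0, 1128, 0]) door_frame();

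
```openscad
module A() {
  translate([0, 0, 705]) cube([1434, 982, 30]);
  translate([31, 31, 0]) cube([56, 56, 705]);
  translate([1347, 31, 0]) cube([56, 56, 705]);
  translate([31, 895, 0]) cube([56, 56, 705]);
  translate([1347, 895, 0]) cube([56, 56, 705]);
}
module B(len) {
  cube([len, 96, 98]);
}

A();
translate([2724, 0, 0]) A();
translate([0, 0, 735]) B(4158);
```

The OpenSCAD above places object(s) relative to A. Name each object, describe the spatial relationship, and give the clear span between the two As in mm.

Second table starts at x = 2724; first ends at x = 1434; clear span = 2724 − 1434 = 1290 mm.

A is a table. B is a beam. A beam spans the tops of two tables. The clear span between the two tables is 1290 mm.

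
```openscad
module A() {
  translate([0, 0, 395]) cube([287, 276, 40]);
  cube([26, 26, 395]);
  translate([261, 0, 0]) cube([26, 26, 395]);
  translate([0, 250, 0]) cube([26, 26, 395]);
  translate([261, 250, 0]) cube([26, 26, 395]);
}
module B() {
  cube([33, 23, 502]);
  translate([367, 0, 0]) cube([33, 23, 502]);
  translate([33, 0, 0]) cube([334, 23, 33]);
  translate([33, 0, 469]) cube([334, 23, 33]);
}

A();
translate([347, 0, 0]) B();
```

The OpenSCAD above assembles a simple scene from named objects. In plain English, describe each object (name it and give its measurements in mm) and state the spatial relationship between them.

A is a four-legged stool. The seat is a 287×276×40 mm slab whose top surface is at z = 435 mm; four square legs, each 26×26 mm in cross-section, run from the floor (z = 0) to the underside of the seat, each flush with a corner of the seat.

B is a picture frame with a 334×436 mm rectangular opening (x by z) and a uniform 33 mm border on every side. Frame depth is 23 mm along y. It is built from two vertical stiles running the full outside height and two horizontal rails spanning the gap between the stiles.

The picture frame is on the floor beside the stool on its +x side.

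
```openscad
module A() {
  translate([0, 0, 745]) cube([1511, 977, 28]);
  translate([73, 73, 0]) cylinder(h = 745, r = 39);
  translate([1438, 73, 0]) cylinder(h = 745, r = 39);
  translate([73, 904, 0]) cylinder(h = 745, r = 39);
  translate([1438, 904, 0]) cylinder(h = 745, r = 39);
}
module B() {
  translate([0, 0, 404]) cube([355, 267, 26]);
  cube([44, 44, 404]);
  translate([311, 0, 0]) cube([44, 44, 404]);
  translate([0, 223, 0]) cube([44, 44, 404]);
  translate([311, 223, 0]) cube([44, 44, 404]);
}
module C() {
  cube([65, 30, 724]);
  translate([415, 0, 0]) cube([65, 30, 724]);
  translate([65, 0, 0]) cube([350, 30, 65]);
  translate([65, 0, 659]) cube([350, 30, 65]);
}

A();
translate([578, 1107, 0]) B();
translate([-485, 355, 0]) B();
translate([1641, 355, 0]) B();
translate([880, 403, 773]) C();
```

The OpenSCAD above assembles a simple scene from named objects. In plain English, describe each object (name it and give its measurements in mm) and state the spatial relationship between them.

A is a rectangular dining table. The top is 1511×977×28 mm with its upper surface at z = 773 mm. It stands on four round legs of 78 mm diameter, each leg's bounding box inset 34 mm from the nearest pair of top edges, running from the floor to the underside of the top.

B is a simple wooden stool: a rectangular seat 355 mm (x) by 267 mm (y), 26 mm thick, top face at z = 430 mm, on four square legs, each 44×44 mm in cross-section. The legs rest on z = 0, each flush with a corner of the seat.

C is a rectangular picture frame lying in the x–z plane (depth along y). The opening is 350 mm wide (x) by 594 mm tall (z), surrounded by a border 65 mm wide on all four sides. The frame is 30 mm deep and is made of two full-height vertical stiles with two horizontal rails fitted between them.

Three stools sit around the table at the +y, −x, +x sides. The picture frame is on top of the table.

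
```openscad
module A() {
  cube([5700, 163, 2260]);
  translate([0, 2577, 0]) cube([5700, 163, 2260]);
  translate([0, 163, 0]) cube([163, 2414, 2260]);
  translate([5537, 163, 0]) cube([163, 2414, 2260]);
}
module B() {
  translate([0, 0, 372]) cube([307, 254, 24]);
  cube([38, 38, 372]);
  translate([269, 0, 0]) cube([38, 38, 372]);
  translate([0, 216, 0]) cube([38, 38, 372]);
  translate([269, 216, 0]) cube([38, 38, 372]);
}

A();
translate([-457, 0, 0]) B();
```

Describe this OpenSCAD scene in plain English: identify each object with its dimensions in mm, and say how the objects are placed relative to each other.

A is the wall frame of a small rectangular building: four walls, each 2260 mm tall and 163 mm thick, enclosing a footprint 5700 mm (x) by 2740 mm (y) outside-to-outside, with no floor or roof. The front and back walls (the −y and +y sides) span the full width; the two side walls fit between them.

B is a four-legged stool. The seat is a 307×254×24 mm slab whose top surface is at z = 396 mm; four square legs, each 38×38 mm in cross-section, run from the floor (z = 0) to the underside of the seat, each flush with a corner of the seat.

The stool is on the floor beside the house frame on its −x side.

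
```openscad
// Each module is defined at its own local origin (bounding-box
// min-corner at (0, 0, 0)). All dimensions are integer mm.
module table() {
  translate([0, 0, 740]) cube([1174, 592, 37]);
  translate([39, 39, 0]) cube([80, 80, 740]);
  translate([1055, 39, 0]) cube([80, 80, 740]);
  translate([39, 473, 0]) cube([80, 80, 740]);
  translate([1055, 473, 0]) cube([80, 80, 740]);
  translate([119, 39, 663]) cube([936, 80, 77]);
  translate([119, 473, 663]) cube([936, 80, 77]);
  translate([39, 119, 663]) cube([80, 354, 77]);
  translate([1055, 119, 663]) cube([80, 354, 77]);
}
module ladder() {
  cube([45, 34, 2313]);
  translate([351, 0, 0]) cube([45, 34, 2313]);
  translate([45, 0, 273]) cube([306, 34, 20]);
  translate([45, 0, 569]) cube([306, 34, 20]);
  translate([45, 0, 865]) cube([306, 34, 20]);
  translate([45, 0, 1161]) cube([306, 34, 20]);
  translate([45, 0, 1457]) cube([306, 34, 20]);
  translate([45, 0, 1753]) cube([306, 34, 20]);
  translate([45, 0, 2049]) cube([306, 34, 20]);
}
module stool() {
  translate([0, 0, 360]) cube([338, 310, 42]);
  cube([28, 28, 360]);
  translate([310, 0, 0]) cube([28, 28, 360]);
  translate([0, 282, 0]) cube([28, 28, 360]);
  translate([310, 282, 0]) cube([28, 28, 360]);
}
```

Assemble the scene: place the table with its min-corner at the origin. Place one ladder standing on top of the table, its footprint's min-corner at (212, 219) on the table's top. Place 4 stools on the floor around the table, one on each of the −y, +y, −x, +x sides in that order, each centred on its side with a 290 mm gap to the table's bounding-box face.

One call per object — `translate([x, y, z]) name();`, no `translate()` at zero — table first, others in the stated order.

table();
translate([212, 219, 777]) ladder();
translate([418, -600, 0]) stool();
translate([418, 882, 0]) stool();
translate([-628, 141, 0]) stool();
translate([1464, 141, 0]) stool();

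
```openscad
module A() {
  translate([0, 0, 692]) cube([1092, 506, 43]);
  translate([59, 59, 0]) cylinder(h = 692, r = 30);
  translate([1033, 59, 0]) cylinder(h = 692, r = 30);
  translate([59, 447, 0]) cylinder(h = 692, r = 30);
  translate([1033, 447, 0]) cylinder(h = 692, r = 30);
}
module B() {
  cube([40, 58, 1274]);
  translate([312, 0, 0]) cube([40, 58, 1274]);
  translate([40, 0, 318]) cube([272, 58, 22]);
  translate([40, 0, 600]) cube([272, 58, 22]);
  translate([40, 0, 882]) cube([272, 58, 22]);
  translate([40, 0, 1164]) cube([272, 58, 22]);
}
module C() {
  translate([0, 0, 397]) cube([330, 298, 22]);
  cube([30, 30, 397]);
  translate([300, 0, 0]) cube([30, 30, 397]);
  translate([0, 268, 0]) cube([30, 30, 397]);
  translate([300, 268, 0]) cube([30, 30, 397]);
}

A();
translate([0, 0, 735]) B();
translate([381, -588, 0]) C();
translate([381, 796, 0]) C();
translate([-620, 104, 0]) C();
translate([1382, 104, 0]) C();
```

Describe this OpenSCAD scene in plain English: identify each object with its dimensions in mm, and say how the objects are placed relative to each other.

A is a rectangular dining table. The top is 1092×506×43 mm with its upper surface at z = 735 mm. It stands on four round legs of 60 mm diameter, each leg's bounding box inset 29 mm from the nearest pair of top edges, running from the floor to the underside of the top.

B is a straight ladder. Two 40×58 mm vertical rails, 1274 mm tall, stand 352 mm apart (outside-to-outside) with their front faces coplanar on the −y side. 4 rungs, each 58 mm deep and 22 mm tall, span between the inner faces of the rails, front faces flush with the rails. The lowest rung's underside is at z = 318 mm and rungs are spaced 282 mm apart (underside to underside).

C is a simple wooden stool: a rectangular seat 330 mm (x) by 298 mm (y), 22 mm thick, top face at z = 419 mm, on four square legs, each 30×30 mm in cross-section. The legs rest on z = 0, each flush with a corner of the seat.

The ladder is on top of the table. Four stools sit around the table at the −y, +y, −x, +x sides.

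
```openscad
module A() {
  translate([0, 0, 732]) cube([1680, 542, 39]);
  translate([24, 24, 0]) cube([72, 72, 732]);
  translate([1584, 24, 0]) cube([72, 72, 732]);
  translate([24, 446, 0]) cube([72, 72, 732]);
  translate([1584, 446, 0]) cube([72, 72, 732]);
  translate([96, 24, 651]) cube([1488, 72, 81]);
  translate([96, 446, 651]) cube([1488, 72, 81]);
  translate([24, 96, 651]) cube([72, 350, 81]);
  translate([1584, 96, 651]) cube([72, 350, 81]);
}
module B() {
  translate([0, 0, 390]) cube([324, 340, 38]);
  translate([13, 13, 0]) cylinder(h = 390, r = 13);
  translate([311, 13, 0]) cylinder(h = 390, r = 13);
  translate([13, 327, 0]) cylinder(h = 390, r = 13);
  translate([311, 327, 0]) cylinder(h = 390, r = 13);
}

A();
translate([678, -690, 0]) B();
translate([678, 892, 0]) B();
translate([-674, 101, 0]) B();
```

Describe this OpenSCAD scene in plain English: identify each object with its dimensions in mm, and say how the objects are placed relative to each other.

A is a table: top 1680 mm (x) × 542 mm (y), 39 mm thick, upper face at z = 771 mm, on four 72×72 mm square legs, each inset 24 mm from the nearest pair of top edges, running from z = 0 to the bottom of the top. Four apron rails, 72 mm thick and 81 mm tall, run between adjacent legs with their top edges flush with the underside of the top and their outer faces flush with the legs' outer faces.

B is a four-legged stool. The seat is a 324×340×38 mm slab whose top surface is at z = 428 mm; four round legs, each 26 mm in diameter, run from the floor (z = 0) to the underside of the seat, each leg's axis is inset half a diameter from the nearest pair of seat edges (so the leg's bounding box is flush with the corner).

Three stools sit around the table at the −y, +y, −x sides.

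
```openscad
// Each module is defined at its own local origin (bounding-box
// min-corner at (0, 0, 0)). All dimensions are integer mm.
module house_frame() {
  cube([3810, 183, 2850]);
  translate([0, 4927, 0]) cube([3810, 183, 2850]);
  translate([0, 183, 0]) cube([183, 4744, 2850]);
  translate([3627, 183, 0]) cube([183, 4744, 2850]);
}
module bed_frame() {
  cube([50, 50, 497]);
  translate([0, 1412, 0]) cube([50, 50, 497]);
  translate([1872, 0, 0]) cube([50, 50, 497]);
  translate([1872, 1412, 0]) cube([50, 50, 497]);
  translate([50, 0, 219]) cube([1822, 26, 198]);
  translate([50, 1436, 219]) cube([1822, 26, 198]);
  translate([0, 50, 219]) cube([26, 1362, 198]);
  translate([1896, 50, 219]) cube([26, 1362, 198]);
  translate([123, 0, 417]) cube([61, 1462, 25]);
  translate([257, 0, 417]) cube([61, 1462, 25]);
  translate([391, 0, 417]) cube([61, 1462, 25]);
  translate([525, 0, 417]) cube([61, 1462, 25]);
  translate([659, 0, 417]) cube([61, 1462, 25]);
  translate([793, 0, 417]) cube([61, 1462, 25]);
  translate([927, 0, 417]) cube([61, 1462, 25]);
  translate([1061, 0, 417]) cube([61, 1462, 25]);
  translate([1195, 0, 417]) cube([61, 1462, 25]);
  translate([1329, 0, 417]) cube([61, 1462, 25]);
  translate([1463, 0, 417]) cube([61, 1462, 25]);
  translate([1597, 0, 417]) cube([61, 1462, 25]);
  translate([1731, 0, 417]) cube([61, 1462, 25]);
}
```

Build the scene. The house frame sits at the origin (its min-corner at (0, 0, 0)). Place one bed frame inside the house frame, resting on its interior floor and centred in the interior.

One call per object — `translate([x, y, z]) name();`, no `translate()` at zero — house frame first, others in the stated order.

house_frame();
translate([944, 1824, 0]) bed_frame();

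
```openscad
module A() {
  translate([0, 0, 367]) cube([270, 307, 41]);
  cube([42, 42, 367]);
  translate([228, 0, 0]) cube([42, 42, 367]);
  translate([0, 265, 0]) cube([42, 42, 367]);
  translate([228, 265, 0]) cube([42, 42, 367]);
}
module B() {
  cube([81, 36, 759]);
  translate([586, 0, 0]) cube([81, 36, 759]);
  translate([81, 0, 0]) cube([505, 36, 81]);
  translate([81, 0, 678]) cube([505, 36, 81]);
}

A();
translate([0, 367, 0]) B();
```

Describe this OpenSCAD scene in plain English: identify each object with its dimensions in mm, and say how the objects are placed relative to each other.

A is a four-legged stool. The seat is 270×307 mm, 41 mm thick, top at z = 408 mm. It stands on four square legs, each 42×42 mm in cross-section, from z = 0 to the seat underside, each flush with a corner of the seat.

B is a picture frame with a 505×597 mm rectangular opening (x by z) and a uniform 81 mm border on every side. Frame depth is 36 mm along y. It is built from two vertical stiles running the full outside height and two horizontal rails spanning the gap between the stiles.

The picture frame is on the floor beside the stool on its +y side.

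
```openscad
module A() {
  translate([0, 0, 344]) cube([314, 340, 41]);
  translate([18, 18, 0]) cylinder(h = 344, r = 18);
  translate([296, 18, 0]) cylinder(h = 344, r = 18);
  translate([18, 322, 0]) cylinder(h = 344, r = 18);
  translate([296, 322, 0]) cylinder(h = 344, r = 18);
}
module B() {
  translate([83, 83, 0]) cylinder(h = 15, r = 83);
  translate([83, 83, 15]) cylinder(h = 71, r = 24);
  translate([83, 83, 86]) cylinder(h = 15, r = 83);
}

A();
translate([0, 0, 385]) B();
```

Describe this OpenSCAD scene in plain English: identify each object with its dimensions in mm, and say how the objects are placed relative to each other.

A is a four-legged stool. The seat is 314×340 mm, 41 mm thick, top at z = 385 mm. It stands on four round legs, each 36 mm in diameter, from z = 0 to the seat underside, each leg's axis is inset half a diameter from the nearest pair of seat edges (so the leg's bounding box is flush with the corner).

B is a spool: two coaxial disc flanges of radius 83 mm and thickness 15 mm, joined by a core cylinder of radius 24 mm and height 71 mm. The lower flange rests on z = 0 and the three cylinders share a vertical axis.

The spool is on top of the stool.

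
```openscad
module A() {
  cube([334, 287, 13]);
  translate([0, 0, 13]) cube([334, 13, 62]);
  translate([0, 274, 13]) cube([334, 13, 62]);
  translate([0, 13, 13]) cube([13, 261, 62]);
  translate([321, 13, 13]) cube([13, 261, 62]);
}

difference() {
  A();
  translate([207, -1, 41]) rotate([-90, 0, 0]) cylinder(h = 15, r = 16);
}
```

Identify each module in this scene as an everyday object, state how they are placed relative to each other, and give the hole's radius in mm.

The subtracted cylinder has r = 16 mm.

A is an open box. The open box has a circular hole through its front wall. The hole's radius is 16 mm.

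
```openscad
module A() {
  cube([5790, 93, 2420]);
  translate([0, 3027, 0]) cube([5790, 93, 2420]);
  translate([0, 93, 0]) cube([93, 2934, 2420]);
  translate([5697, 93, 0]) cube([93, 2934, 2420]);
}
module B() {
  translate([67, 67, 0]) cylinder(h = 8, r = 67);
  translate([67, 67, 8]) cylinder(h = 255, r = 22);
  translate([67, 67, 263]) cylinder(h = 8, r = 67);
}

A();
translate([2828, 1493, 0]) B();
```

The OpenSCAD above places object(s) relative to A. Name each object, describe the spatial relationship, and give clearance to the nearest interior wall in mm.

A is a house frame. B is a spool. The spool sits inside the house frame, centred. The clearance to the nearest interior wall is 1400 mm.

Clearances: x = 2735, y = 1400; minimum 1400 mm.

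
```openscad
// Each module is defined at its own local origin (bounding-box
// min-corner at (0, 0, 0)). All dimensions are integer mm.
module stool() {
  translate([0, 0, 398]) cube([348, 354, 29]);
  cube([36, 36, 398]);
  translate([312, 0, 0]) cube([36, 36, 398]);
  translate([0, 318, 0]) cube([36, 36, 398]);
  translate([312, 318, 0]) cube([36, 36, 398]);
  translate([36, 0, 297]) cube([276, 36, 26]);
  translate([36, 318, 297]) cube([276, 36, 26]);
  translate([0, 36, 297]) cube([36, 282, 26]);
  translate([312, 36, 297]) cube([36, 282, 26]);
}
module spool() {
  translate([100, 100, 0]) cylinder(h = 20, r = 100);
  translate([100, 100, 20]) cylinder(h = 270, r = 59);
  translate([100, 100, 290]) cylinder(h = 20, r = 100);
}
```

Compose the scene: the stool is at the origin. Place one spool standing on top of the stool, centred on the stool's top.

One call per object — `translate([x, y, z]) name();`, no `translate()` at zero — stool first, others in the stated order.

stool();
translate([74, 77, 427]) spool();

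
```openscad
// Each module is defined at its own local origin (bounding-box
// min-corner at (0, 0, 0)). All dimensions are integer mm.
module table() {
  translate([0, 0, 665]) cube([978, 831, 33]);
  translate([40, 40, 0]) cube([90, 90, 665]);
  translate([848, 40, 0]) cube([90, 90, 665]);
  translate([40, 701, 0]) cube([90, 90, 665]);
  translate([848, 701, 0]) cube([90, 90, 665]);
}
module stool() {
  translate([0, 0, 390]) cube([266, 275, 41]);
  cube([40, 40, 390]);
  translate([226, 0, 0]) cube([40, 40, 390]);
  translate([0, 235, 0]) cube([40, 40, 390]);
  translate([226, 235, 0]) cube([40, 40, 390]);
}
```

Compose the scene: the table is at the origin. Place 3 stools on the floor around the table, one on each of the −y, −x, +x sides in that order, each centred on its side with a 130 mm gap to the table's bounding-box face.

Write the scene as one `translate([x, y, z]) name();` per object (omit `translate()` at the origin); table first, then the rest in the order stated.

table();
translate([356, -405, 0]) stool();
translate([-396, 278, 0]) stool();
translate([1108, 278, 0]) stool();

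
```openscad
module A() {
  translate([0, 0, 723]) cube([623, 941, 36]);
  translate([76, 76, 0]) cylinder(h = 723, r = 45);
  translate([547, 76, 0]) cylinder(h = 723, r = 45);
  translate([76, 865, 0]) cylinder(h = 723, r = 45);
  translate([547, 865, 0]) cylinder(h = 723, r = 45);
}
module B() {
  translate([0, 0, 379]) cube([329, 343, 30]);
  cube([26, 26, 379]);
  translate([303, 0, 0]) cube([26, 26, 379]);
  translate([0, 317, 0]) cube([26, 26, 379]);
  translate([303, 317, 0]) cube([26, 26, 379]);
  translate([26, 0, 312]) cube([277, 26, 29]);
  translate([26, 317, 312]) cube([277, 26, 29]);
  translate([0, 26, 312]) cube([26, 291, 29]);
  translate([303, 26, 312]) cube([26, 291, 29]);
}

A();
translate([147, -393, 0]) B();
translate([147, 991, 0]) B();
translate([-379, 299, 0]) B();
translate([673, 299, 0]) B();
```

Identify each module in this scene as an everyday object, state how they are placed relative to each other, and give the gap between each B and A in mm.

A is a table. B is a stool. Four stools sit around the table at the −y, +y, −x, +x sides. The gap between each stool and the table is 50 mm.

Each stool's nearest face is 50 mm from the table's bounding box.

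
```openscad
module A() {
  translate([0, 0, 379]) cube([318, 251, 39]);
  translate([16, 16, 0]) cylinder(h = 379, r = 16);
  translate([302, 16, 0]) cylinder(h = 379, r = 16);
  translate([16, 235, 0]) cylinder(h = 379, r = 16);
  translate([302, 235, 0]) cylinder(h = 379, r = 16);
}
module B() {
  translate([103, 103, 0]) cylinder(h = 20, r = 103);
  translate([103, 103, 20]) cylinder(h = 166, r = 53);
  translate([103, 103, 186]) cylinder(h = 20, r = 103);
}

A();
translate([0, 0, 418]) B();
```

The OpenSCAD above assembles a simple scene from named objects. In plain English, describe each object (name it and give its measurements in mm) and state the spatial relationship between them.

A is a simple wooden stool: a rectangular seat 318 mm (x) by 251 mm (y), 39 mm thick, top face at z = 418 mm, on four round legs, each 32 mm in diameter. The legs rest on z = 0, each leg's axis is inset half a diameter from the nearest pair of seat edges (so the leg's bounding box is flush with the corner).

B is a spool: two coaxial disc flanges of radius 103 mm and thickness 20 mm, joined by a core cylinder of radius 53 mm and height 166 mm. The lower flange rests on z = 0 and the three cylinders share a vertical axis.

The spool is on top of the stool.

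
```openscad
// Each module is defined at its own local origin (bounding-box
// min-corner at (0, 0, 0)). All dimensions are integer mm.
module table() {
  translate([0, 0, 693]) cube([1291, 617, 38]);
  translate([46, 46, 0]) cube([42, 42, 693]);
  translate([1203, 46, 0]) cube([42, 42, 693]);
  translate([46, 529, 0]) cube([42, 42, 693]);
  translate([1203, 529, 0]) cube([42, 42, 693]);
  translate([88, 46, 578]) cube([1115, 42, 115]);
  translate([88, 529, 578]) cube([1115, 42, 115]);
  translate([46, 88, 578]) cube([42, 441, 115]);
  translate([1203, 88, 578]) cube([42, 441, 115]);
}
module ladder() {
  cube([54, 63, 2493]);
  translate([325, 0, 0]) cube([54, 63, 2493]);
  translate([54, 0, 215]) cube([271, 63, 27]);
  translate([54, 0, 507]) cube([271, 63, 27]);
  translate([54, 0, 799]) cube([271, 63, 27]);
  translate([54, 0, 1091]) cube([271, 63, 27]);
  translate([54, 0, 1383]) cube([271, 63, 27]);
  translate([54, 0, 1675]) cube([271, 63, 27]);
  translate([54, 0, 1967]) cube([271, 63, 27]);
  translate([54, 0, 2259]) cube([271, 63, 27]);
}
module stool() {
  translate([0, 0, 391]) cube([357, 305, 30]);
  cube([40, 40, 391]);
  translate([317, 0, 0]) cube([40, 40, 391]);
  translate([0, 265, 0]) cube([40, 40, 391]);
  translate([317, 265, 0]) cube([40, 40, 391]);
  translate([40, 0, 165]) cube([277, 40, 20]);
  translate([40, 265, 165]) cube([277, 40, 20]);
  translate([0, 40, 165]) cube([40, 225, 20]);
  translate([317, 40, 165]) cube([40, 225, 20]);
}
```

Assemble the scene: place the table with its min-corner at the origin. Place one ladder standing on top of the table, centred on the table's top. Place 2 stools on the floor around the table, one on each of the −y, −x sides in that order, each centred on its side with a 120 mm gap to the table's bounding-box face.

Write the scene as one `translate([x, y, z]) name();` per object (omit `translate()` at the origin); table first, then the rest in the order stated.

table();
translate([456, 277, 731]) ladder();
translate([467, -425, 0]) stool();
translate([-477, 156, 0]) stool();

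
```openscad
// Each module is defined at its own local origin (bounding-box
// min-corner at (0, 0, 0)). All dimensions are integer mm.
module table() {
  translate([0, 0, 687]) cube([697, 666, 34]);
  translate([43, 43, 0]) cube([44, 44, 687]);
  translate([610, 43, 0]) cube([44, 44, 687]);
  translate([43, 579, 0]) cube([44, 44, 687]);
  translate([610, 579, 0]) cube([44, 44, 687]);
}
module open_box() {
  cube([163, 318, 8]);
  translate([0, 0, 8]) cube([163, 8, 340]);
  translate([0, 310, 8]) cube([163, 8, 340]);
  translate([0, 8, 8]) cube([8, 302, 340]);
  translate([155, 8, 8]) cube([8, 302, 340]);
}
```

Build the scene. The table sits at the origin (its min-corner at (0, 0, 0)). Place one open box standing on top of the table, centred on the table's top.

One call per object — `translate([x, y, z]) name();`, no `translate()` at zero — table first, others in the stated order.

table();
translate([267, 174, 721]) open_box();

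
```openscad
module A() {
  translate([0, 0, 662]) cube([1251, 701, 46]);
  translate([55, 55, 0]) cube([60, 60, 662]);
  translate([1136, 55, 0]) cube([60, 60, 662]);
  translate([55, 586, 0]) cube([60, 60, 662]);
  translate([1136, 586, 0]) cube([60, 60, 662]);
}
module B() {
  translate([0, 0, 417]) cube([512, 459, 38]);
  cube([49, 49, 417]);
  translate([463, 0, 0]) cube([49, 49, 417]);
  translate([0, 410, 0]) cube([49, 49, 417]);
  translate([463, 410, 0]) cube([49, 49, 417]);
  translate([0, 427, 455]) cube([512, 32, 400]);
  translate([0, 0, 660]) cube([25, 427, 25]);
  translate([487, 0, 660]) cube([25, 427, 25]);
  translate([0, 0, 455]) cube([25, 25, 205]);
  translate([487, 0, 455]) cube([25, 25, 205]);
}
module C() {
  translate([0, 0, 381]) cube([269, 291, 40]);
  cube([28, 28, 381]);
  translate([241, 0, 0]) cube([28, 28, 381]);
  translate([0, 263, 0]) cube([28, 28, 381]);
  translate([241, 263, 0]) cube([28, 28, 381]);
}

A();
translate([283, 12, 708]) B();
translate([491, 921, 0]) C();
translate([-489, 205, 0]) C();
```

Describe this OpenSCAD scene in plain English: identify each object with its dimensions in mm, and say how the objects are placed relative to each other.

A is a table with a 1251×701 mm rectangular top, 46 mm thick, top surface at z = 708 mm, supported by four 60×60 mm square legs, each inset 55 mm from the nearest pair of top edges, running from the floor.

B is a chair: 512×459 mm seat, 38 mm thick, top at z = 455 mm, on four 49 mm square corner legs flush with the seat edges. A 32 mm thick backrest slab spans the full seat width, extending 400 mm above the seat top, its back face flush with the seat's +y edge. Two armrests of 25×25 mm section run along each side from the seat's front edge to the front of the backrest, top faces 230 mm above the seat top and outer faces flush with the seat's x-edges; a 25×25 mm post under the front of each armrest stands on the seat at the front corner.

C is a four-legged stool. The seat is a 269×291×40 mm slab whose top surface is at z = 421 mm; four square legs, each 28×28 mm in cross-section, run from the floor (z = 0) to the underside of the seat, each flush with a corner of the seat.

The chair is on top of the table. Two stools sit around the table at the +y, −x sides.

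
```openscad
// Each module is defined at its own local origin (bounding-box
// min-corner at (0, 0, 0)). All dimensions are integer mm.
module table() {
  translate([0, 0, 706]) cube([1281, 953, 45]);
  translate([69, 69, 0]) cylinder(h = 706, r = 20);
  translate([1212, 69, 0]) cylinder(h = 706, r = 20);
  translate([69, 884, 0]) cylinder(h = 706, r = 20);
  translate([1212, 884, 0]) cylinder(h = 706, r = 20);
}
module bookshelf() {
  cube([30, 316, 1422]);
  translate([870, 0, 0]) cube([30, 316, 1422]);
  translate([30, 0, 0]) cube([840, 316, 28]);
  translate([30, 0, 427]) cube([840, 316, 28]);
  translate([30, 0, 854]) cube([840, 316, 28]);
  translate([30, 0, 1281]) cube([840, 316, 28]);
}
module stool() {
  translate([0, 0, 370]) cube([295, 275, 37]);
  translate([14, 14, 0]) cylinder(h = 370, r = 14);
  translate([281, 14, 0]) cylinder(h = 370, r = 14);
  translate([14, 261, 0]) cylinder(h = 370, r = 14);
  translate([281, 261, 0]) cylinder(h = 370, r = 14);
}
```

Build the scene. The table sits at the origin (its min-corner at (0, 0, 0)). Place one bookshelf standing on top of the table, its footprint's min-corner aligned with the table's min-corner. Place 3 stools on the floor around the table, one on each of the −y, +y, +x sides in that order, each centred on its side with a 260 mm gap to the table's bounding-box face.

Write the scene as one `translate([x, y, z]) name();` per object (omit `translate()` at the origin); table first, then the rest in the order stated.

table();
translate([0, 0, 751]) bookshelf();
translate([493, -535, 0]) stool();
translate([493, 1213, 0]) stool();
translate([1541, 339, 0]) stool();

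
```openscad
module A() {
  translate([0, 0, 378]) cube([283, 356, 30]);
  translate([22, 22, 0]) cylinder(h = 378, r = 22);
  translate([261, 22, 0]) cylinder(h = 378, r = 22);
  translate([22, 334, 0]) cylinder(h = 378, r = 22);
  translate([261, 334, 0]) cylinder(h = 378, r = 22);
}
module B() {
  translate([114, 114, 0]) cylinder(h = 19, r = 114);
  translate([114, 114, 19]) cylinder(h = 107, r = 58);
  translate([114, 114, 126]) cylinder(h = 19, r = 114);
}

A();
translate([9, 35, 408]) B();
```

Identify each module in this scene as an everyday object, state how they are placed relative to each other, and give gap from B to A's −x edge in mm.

The spool's min-x is at 9; the stool's min-x is 0; gap = 9 mm.

A is a stool. B is a spool. The spool is on top of the stool. The gap from the spool to the stool's −x edge is 9 mm.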